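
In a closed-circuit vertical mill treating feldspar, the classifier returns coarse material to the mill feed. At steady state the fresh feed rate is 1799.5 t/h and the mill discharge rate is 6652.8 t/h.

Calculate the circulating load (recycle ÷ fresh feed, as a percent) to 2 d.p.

Discharge = new feed + return, hence
R = M − F = 6652.8 − 1799.5 = 4853.3 t/h
CL = 100·R/F = 100·4853.3/1799.5 = 269.70 %

CL = 269.70 %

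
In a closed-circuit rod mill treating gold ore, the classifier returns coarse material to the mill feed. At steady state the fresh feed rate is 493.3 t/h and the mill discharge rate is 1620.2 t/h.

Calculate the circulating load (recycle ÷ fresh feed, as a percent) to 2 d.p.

CL = 228.44 %

Steady state: M = F + R.
R = M − F = 1620.2 − 493.3 = 1126.9 t/h
CL = 100·R/F = 100·1126.9/493.3 = 228.44 %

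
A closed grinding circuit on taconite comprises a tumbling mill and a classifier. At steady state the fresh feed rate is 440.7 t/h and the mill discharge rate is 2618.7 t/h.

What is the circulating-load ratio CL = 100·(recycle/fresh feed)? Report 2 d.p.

CL = 494.21 %

Mill node: discharge = fresh + recycle.
R = M − F = 2618.7 − 440.7 = 2178.0 t/h
CL = 100·R/F = 100·2178.0/440.7 = 494.21 %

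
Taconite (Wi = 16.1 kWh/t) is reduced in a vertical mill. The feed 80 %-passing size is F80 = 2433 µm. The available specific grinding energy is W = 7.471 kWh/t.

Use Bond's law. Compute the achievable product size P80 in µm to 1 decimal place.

P80 = 224.9 µm

W = 10 Wi (P80^-0.5 − F80^-0.5)
P80^-0.5 = F80^-0.5 + W/(10 Wi)
  = 7.4710/(10·16.1) + 1/√2433 = 0.046404 + 0.020274 = 0.066677
P80 = (1/0.066677)² = 14.9976² = 224.93 µm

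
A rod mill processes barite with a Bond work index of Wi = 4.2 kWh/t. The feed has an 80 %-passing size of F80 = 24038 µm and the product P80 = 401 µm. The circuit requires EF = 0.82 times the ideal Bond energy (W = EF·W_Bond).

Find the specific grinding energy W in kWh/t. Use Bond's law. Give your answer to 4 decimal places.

W_Bond = 10·Wi·(1/√P₈₀ − 1/√F₈₀)
1/√401 = 0.049938;  1/√24038 = 0.006450
W = 10·4.2·(0.049938 − 0.006450) = 1.8265 kWh/t
With EF = 0.82: W = 1.8265·0.82 = 1.4977 kWh/t

W = 1.4977 kWh/t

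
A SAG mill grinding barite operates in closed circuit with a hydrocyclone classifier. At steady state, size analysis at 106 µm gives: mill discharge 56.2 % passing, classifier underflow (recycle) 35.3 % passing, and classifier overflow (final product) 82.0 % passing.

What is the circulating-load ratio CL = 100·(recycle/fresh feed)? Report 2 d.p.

CL = 123.44 %

Two-product formula at 106 µm:
d + r·d = r·u + o → r(d−u) = o−d
r = (82.0 − 56.2)/(56.2 − 35.3) = 25.8/20.9 = 1.2344
CL = 100·r = 123.44 %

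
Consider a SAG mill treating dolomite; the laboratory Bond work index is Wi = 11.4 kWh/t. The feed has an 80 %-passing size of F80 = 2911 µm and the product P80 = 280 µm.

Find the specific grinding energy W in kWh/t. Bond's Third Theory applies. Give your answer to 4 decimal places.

Bond:  W = 10 Wi (1/√P − 1/√F)
1/√280 = 0.059761;  1/√2911 = 0.018534
W = 10·11.4·(0.059761 − 0.018534) = 4.6999 kWh/t

W = 4.6999 kWh/t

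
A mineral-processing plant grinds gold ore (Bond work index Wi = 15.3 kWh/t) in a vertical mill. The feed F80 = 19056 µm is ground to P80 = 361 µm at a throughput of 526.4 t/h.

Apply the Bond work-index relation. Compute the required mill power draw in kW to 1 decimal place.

W = 10 Wi / √P80 − 10 Wi / √F80
W = 10·15.3·(1/√361 − 1/√19056) = 10·15.3·(0.045387) = 6.9443 kWh/t
Mill draw = 6.9443 × 526.4 = 3655.5 kW

P = 3655.5 kW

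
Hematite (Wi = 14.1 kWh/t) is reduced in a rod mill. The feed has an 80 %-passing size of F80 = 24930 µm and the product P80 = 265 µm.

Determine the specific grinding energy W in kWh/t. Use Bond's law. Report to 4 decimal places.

W = 10·Wi·[P80^(−½) − F80^(−½)]
1/√265 = 0.061430;  1/√24930 = 0.006333
W = 10·14.1·(0.061430 − 0.006333) = 7.7685 kWh/t

W = 7.7685 kWh/t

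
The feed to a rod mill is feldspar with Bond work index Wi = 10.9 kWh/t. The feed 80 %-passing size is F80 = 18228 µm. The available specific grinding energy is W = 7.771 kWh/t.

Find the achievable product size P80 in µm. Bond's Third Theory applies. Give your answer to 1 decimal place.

P80 = 161.5 µm

Bond: W = 10·Wi·(1/√P80 − 1/√F80)
P80^-0.5 = F80^-0.5 + W/(10 Wi)
  = 7.7710/(10·10.9) + 1/√18228 = 0.071294 + 0.007407 = 0.078700
P80 = (1/0.078700)² = 12.7064² = 161.45 µm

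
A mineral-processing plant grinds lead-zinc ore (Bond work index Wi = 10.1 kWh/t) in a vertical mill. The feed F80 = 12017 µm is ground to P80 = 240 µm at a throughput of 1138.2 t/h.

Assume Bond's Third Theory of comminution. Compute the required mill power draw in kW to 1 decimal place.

W_Bond = 10·Wi·(1/√P₈₀ − 1/√F₈₀)
W = 10·10.1·(1/√240 − 1/√12017) = 10·10.1·(0.055427) = 5.5982 kWh/t
Mill draw = 5.5982 × 1138.2 = 6371.8 kW

P = 6371.8 kW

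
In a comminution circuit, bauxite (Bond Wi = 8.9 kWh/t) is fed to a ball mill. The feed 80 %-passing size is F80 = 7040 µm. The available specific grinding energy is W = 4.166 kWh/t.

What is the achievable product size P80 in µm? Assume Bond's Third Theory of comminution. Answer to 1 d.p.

P80 = 289.9 µm

Bond:  W = 10 Wi (1/√P − 1/√F)
⇒ 1/√P80 = W/(10·Wi) + 1/√F80
  = 4.1660/(10·8.9) + 1/√7040 = 0.046809 + 0.011918 = 0.058727
P80 = (1/0.058727)² = 17.0279² = 289.95 µm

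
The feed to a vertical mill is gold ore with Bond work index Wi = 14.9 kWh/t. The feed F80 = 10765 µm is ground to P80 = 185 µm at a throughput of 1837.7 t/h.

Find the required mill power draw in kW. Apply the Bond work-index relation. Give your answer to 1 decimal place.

W = 10 Wi / √P80 − 10 Wi / √F80
W = 10·14.9·(1/√185 − 1/√10765) = 10·14.9·(0.063883) = 9.5186 kWh/t
Power = W × throughput = 9.5186 kWh/t × 1837.7 t/h = 17492.4 kW

P = 17492.4 kW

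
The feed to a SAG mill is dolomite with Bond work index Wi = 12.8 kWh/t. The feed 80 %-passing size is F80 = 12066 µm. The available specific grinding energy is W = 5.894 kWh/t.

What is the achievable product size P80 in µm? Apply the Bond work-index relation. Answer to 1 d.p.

P80 = 328.8 µm

W = 10 Wi (P80^-0.5 − F80^-0.5)
P80^(−½) = W/(10 Wi) + F80^(−½)
  = 5.8940/(10·12.8) + 1/√12066 = 0.046047 + 0.009104 = 0.055151
P80 = (1/0.055151)² = 18.1322² = 328.78 µm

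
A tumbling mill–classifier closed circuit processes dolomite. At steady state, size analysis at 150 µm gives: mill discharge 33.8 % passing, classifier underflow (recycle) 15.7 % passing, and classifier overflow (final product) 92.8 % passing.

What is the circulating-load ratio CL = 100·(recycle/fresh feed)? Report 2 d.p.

CL = 325.97 %

Balance %-passing 150 µm (r = R/F):
(1+r)d = ru + o → r = (o−d)/(d−u)
r = (92.8 − 33.8)/(33.8 − 15.7) = 59.0/18.1 = 3.2597
CL = 100·r = 325.97 %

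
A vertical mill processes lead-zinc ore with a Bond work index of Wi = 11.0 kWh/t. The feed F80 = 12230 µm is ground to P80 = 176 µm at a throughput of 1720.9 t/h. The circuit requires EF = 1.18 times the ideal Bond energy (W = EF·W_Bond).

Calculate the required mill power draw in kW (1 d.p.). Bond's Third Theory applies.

P = 14817.5 kW

Bond:  W = 10 Wi (1/√P − 1/√F)
W = 10·11.0·(1/√176 − 1/√12230) = 10·11.0·(0.066335) = 7.2969 kWh/t
Corrected W = EF·W_Bond = 1.18·7.2969 = 8.6103 kWh/t
Mill draw = 8.6103 × 1720.9 = 14817.5 kW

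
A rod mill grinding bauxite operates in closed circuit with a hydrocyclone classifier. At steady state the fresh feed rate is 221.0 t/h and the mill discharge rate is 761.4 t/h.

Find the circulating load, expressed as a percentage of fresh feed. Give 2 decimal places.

CL = 244.52 %

Discharge = new feed + return, hence
R = M − F = 761.4 − 221.0 = 540.4 t/h
CL = 100·R/F = 100·540.4/221.0 = 244.52 %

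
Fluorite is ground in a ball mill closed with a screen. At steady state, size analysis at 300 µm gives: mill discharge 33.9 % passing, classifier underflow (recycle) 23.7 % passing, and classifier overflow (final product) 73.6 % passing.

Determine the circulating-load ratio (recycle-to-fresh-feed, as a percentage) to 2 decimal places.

CL = 389.22 %

Two-product formula at 300 µm:
(1+r)d = ru + o → r = (o−d)/(d−u)
r = (73.6 − 33.9)/(33.9 − 23.7) = 39.7/10.2 = 3.8922
CL = 100·r = 389.22 %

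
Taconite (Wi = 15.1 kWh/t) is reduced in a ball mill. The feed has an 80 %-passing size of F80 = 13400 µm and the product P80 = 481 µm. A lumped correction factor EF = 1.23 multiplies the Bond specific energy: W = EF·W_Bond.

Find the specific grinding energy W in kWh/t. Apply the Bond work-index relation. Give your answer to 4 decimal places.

W = 10·Wi·[P80^(−½) − F80^(−½)]
1/√481 = 0.045596;  1/√13400 = 0.008639
W = 10·15.1·(0.045596 − 0.008639) = 5.5806 kWh/t
Apply correction: 5.5806 × 1.23 = 6.8641 kWh/t

W = 6.8641 kWh/t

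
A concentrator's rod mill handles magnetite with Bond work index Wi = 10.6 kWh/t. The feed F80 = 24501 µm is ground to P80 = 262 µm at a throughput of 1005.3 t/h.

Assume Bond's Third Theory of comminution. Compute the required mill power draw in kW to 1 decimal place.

P = 5902.6 kW

W = 10 Wi (1/√P80 − 1/√F80)  [Bond]
W = 10·10.6·(1/√262 − 1/√24501) = 10·10.6·(0.055392) = 5.8715 kWh/t
P_mill = W·ṁ = 5.8715·1005.3 = 5902.6 kW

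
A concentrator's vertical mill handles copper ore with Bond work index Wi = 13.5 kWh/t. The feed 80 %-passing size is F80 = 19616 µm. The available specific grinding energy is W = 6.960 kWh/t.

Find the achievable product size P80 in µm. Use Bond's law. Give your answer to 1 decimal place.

W_Bond = 10·Wi·(1/√P₈₀ − 1/√F₈₀)
P80^-0.5 = F80^-0.5 + W/(10 Wi)
  = 6.9600/(10·13.5) + 1/√19616 = 0.051556 + 0.007140 = 0.058695
P80 = (1/0.058695)² = 17.0371² = 290.26 µm

P80 = 290.3 µm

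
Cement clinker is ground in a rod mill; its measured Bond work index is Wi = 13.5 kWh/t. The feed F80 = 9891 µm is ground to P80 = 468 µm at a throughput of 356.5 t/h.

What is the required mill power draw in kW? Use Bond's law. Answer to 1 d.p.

W = 10 Wi / √P80 − 10 Wi / √F80
W = 10·13.5·(1/√468 − 1/√9891) = 10·13.5·(0.036170) = 4.8830 kWh/t
P = W·T = 4.8830·356.5 = 1740.8 kW

P = 1740.8 kW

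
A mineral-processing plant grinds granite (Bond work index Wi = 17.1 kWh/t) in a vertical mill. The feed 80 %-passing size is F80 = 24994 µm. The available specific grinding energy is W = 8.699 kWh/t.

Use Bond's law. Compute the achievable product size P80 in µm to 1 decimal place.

Bond: W = 10·Wi·(1/√P80 − 1/√F80)
P80^-0.5 = F80^-0.5 + W/(10 Wi)
  = 8.6990/(10·17.1) + 1/√24994 = 0.050871 + 0.006325 = 0.057197
P80 = (1/0.057197)² = 17.4835² = 305.67 µm

P80 = 305.7 µm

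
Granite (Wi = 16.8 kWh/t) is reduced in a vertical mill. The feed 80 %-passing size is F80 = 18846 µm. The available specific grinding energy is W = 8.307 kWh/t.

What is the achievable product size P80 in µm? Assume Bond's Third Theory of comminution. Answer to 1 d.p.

W = 10 Wi / √P80 − 10 Wi / √F80
⇒ 1/√P80 = W/(10 Wi) + 1/√F80
  = 8.3070/(10·16.8) + 1/√18846 = 0.049446 + 0.007284 = 0.056731
P80 = (1/0.056731)² = 17.6271² = 310.72 µm

P80 = 310.7 µm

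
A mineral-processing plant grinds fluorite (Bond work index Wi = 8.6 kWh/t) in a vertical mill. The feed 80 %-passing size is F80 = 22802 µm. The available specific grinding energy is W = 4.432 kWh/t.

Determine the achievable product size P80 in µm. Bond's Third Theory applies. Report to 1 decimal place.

W = 10 Wi (1/√P80 − 1/√F80)  [Bond]
P80^(−½) = W/(10 Wi) + F80^(−½)
  = 4.4320/(10·8.6) + 1/√22802 = 0.051535 + 0.006622 = 0.058157
P80 = (1/0.058157)² = 17.1948² = 295.66 µm

P80 = 295.7 µm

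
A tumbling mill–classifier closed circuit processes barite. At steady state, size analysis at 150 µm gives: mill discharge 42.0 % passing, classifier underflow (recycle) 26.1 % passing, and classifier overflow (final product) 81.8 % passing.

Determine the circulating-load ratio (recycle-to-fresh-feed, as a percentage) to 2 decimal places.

Let r = R/F. Size balance at 150 µm:
d + r·d = r·u + o → r(d−u) = o−d
r = (81.8 − 42.0)/(42.0 − 26.1) = 39.8/15.9 = 2.5031
CL = 100·r = 250.31 %

CL = 250.31 %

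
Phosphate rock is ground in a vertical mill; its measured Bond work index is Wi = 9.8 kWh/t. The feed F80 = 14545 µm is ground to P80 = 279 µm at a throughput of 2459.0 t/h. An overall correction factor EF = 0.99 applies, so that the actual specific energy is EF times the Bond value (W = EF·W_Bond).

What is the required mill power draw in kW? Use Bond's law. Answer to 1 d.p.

Bond: W = 10·Wi·(1/√P80 − 1/√F80)
W = 10·9.8·(1/√279 − 1/√14545) = 10·9.8·(0.051577) = 5.0545 kWh/t
Apply correction: 5.0545 × 0.99 = 5.0040 kWh/t
Mill draw = 5.0040 × 2459.0 = 12304.8 kW

P = 12304.8 kW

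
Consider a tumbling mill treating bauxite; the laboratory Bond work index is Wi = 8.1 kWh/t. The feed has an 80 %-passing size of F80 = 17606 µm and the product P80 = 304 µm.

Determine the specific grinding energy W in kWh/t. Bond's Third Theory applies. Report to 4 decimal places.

W = 4.0352 kWh/t

W = 10 Wi (1/√P80 − 1/√F80)  [Bond]
1/√304 = 0.057354;  1/√17606 = 0.007536
W = 10·8.1·(0.057354 − 0.007536) = 4.0352 kWh/t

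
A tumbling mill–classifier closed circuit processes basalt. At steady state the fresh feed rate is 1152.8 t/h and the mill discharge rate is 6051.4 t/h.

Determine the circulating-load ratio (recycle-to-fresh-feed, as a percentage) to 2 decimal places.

CL = 424.93 %

Mill node: discharge = fresh + recycle.
R = M − F = 6051.4 − 1152.8 = 4898.6 t/h
CL = 100·R/F = 100·4898.6/1152.8 = 424.93 %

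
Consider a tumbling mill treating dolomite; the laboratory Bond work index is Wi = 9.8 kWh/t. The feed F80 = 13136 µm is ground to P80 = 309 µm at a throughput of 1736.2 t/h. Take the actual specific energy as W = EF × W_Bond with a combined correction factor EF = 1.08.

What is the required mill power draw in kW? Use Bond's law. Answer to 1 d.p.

W = 10 Wi (1/√P80 − 1/√F80)  [Bond]
W = 10·9.8·(1/√309 − 1/√13136) = 10·9.8·(0.048163) = 4.7200 kWh/t
Corrected W = EF·W_Bond = 1.08·4.7200 = 5.0976 kWh/t
P_mill = W·ṁ = 5.0976·1736.2 = 8850.4 kW

P = 8850.4 kW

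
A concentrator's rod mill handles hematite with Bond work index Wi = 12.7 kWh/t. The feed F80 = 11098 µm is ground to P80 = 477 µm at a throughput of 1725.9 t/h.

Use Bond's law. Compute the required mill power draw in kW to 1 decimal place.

P = 7955.3 kW

W = 10·Wi·(P80^(-½) − F80^(-½))
W = 10·12.7·(1/√477 − 1/√11098) = 10·12.7·(0.036294) = 4.6094 kWh/t
P_mill = W·ṁ = 4.6094·1725.9 = 7955.3 kW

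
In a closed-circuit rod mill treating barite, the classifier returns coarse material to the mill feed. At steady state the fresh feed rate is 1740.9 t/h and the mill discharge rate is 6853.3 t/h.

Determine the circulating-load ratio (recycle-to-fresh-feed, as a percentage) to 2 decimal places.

CL = 293.66 %

Steady state: M = F + R.
R = M − F = 6853.3 − 1740.9 = 5112.4 t/h
CL = 100·R/F = 100·5112.4/1740.9 = 293.66 %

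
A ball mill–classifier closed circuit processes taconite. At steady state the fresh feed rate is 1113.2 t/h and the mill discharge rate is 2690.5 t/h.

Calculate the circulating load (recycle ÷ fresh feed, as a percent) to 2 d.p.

CL = 141.69 %

Discharge = new feed + return, hence
R = M − F = 2690.5 − 1113.2 = 1577.3 t/h
CL = 100·R/F = 100·1577.3/1113.2 = 141.69 %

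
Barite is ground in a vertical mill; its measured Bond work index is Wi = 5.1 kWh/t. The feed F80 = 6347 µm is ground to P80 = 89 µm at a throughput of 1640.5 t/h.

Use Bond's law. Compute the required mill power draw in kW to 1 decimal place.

W = 10 Wi / √P80 − 10 Wi / √F80
W = 10·5.1·(1/√89 − 1/√6347) = 10·5.1·(0.093448) = 4.7658 kWh/t
P = W·T = 4.7658·1640.5 = 7818.3 kW

P = 7818.3 kW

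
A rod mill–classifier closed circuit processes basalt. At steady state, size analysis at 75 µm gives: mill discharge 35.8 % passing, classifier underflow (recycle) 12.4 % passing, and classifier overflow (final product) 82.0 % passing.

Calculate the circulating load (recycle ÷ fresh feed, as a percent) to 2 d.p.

CL = 197.44 %

Balance %-passing 75 µm (r = R/F):
Fd + Rd = Ru + Fo ⇒ R/F = (o−d)/(d−u)
r = (82.0 − 35.8)/(35.8 − 12.4) = 46.2/23.4 = 1.9744
CL = 100·r = 197.44 %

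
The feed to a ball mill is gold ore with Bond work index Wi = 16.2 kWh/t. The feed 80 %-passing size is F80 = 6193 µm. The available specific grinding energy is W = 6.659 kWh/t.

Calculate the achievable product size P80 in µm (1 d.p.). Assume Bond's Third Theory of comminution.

Bond:  W = 10 Wi (1/√P − 1/√F)
⇒ 1/√P80 = W/(10·Wi) + 1/√F80
  = 6.6590/(10·16.2) + 1/√6193 = 0.041105 + 0.012707 = 0.053812
P80 = (1/0.053812)² = 18.5832² = 345.33 µm

P80 = 345.3 µm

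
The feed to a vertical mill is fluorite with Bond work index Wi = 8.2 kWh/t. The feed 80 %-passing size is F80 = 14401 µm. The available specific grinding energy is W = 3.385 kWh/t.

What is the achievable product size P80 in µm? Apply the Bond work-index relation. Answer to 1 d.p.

P80 = 406.3 µm

W = 10·Wi·[P80^(−½) − F80^(−½)]
P80^-0.5 = F80^-0.5 + W/(10 Wi)
  = 3.3850/(10·8.2) + 1/√14401 = 0.041280 + 0.008333 = 0.049614
P80 = (1/0.049614)² = 20.1558² = 406.26 µm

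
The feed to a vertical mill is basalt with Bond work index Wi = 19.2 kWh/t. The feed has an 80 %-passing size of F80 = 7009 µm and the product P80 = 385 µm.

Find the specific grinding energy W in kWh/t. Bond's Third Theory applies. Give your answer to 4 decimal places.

W = 7.4919 kWh/t

W = 10 Wi (1/√P80 − 1/√F80)  [Bond]
1/√385 = 0.050965;  1/√7009 = 0.011945
W = 10·19.2·(0.050965 − 0.011945) = 7.4919 kWh/t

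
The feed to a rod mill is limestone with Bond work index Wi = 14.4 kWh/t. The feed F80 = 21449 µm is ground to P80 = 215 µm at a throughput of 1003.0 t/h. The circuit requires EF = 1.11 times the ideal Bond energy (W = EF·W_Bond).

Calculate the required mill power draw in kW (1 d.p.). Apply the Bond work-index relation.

P = 9839.0 kW

W = 10 Wi (1/√P80 − 1/√F80)  [Bond]
W = 10·14.4·(1/√215 − 1/√21449) = 10·14.4·(0.061371) = 8.8375 kWh/t
W_actual = 1.11 × 8.8375 = 9.8096 kWh/t
Mill draw = 9.8096 × 1003.0 = 9839.0 kW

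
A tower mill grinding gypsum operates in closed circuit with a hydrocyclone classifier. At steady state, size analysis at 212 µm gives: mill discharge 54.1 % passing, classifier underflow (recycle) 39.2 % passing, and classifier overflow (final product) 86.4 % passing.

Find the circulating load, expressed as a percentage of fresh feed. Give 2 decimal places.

CL = 216.78 %

Two-product formula at 212 µm:
r = (o − d)/(d − u)
r = (86.4 − 54.1)/(54.1 − 39.2) = 32.3/14.9 = 2.1678
CL = 100·r = 216.78 %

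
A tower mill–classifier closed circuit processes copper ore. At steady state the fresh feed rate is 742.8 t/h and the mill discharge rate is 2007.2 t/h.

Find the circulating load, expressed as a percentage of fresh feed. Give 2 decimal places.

M = F + R at steady state, so:
R = M − F = 2007.2 − 742.8 = 1264.4 t/h
CL = 100·R/F = 100·1264.4/742.8 = 170.22 %

CL = 170.22 %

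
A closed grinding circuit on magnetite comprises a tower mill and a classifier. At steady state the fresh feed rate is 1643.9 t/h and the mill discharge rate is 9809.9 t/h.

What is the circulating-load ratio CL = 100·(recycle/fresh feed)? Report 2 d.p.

CL = 496.75 %

M = F + R at steady state, so:
R = M − F = 9809.9 − 1643.9 = 8166.0 t/h
CL = 100·R/F = 100·8166.0/1643.9 = 496.75 %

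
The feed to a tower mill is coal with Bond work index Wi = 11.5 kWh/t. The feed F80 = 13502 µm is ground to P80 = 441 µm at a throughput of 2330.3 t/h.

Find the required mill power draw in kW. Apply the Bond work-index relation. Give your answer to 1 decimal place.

P = 10454.9 kW

Bond: W = 10·Wi·(1/√P80 − 1/√F80)
W = 10·11.5·(1/√441 − 1/√13502) = 10·11.5·(0.039013) = 4.4865 kWh/t
P = W·T = 4.4865·2330.3 = 10454.9 kW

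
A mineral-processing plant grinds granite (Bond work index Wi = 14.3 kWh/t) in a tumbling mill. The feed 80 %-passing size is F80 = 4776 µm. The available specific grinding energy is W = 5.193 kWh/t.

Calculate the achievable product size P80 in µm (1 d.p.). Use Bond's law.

P80 = 387.7 µm

W = 10·Wi·[P80^(−½) − F80^(−½)]
P80^(−½) = W/(10 Wi) + F80^(−½)
  = 5.1930/(10·14.3) + 1/√4776 = 0.036315 + 0.014470 = 0.050785
P80 = (1/0.050785)² = 19.6910² = 387.73 µm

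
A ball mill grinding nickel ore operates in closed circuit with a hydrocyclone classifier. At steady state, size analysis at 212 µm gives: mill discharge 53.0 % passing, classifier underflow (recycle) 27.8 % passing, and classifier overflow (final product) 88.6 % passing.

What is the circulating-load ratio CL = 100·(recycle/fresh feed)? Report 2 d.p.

Mass balance on the −212 µm fraction:
(1+r)d = ru + o → r = (o−d)/(d−u)
r = (88.6 − 53.0)/(53.0 − 27.8) = 35.6/25.2 = 1.4127
CL = 100·r = 141.27 %

CL = 141.27 %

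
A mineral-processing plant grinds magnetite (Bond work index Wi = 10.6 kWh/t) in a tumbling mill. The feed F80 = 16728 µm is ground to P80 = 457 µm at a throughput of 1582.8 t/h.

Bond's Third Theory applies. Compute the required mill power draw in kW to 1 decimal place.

P = 6551.1 kW

W = 10 Wi (P80^-0.5 − F80^-0.5)
W = 10·10.6·(1/√457 − 1/√16728) = 10·10.6·(0.039046) = 4.1389 kWh/t
P_mill = W·ṁ = 4.1389·1582.8 = 6551.1 kW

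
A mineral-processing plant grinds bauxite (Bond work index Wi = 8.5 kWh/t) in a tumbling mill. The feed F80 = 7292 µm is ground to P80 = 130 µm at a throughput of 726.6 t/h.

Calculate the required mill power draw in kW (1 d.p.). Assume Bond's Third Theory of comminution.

P = 4693.5 kW

W = 10 Wi (P80^-0.5 − F80^-0.5)
W = 10·8.5·(1/√130 − 1/√7292) = 10·8.5·(0.075995) = 6.4596 kWh/t
Power = W × throughput = 6.4596 kWh/t × 726.6 t/h = 4693.5 kW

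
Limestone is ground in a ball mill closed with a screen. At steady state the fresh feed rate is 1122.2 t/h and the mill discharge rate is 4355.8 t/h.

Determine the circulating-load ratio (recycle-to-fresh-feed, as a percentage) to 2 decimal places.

CL = 288.15 %

M = F + R at steady state, so:
R = M − F = 4355.8 − 1122.2 = 3233.6 t/h
CL = 100·R/F = 100·3233.6/1122.2 = 288.15 %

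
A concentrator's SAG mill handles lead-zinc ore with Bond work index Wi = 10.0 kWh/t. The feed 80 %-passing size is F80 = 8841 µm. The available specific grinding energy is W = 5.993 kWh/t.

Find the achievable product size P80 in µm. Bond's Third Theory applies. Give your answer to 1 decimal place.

W = 10 Wi / √P80 − 10 Wi / √F80
⇒ 1/√P80 = W/(10 Wi) + 1/√F80
  = 5.9930/(10·10.0) + 1/√8841 = 0.059930 + 0.010635 = 0.070565
P80 = (1/0.070565)² = 14.1713² = 200.82 µm

P80 = 200.8 µm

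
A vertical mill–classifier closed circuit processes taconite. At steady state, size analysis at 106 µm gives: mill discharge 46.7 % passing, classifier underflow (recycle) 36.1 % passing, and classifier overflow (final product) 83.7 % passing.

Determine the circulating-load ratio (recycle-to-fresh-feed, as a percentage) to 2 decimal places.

CL = 349.06 %

Mass balance on the −106 µm fraction:
d + r·d = r·u + o → r(d−u) = o−d
r = (83.7 − 46.7)/(46.7 − 36.1) = 37.0/10.6 = 3.4906
CL = 100·r = 349.06 %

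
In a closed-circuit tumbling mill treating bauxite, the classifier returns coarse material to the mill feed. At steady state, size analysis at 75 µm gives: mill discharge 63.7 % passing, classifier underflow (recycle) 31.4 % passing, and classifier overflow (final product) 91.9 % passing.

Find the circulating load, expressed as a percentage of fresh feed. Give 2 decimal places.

Classifier node, passing 75 µm:
(1+r)d = ru + o → r = (o−d)/(d−u)
r = (91.9 − 63.7)/(63.7 − 31.4) = 28.2/32.3 = 0.8731
CL = 100·r = 87.31 %

CL = 87.31 %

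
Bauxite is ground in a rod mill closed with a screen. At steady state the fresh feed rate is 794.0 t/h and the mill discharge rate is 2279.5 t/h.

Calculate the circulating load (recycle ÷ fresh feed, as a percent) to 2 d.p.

M = F + R at steady state, so:
R = M − F = 2279.5 − 794.0 = 1485.5 t/h
CL = 100·R/F = 100·1485.5/794.0 = 187.09 %

CL = 187.09 %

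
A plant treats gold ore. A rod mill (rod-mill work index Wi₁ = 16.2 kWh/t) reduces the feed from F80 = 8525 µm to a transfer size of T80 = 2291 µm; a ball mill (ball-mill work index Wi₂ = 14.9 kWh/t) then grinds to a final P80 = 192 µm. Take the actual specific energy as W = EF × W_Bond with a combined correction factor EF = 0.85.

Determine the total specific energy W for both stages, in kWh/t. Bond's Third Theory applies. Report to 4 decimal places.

W = 7.8797 kWh/t

Bond:  W = 10 Wi (1/√P − 1/√F)
Stage 1 (8525→2291 µm, Wi₁=16.2): W₁ = 10·16.2·(0.020892 − 0.010831) = 1.6300 kWh/t
Stage 2 (2291→192 µm, Wi₂=14.9): W₂ = 10·14.9·(0.072169 − 0.020892) = 7.6402 kWh/t
W = W₁ + W₂ = 1.6300 + 7.6402 = 9.2702 kWh/t
Corrected W = EF·W_Bond = 0.85·9.2702 = 7.8797 kWh/t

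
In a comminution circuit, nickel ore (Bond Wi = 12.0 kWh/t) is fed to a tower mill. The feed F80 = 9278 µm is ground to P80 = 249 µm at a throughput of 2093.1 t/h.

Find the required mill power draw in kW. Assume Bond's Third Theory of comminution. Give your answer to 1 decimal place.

P = 13309.8 kW

W = 10·Wi·(P80^(-½) − F80^(-½))
W = 10·12.0·(1/√249 − 1/√9278) = 10·12.0·(0.052991) = 6.3589 kWh/t
P_mill = W·ṁ = 6.3589·2093.1 = 13309.8 kW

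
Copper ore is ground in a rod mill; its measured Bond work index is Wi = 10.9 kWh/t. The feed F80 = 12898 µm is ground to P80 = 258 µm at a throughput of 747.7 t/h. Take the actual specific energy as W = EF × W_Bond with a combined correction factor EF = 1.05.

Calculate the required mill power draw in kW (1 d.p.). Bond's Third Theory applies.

P = 4574.1 kW

W = 10 Wi (1/√P80 − 1/√F80)  [Bond]
W = 10·10.9·(1/√258 − 1/√12898) = 10·10.9·(0.053452) = 5.8263 kWh/t
W_actual = 1.05 × 5.8263 = 6.1176 kWh/t
P = W·T = 6.1176·747.7 = 4574.1 kW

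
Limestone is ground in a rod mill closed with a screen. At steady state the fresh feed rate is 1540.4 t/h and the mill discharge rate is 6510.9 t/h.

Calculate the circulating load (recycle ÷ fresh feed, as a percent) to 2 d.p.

CL = 322.68 %

Mill node: discharge = fresh + recycle.
R = M − F = 6510.9 − 1540.4 = 4970.5 t/h
CL = 100·R/F = 100·4970.5/1540.4 = 322.68 %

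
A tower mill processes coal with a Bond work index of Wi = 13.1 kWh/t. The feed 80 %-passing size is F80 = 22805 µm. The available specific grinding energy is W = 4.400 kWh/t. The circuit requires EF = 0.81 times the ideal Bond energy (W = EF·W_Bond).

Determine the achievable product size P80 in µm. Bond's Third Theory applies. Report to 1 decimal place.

W = 10·Wi·[P80^(−½) − F80^(−½)]
W_Bond = W / EF = 4.400 / 0.81 = 5.4321 kWh/t
P80^-0.5 = F80^-0.5 + W_Bond/(10 Wi)
  = 5.4321/(10·13.1) + 1/√22805 = 0.041466 + 0.006622 = 0.048088
P80 = (1/0.048088)² = 20.7951² = 432.43 µm

P80 = 432.4 µm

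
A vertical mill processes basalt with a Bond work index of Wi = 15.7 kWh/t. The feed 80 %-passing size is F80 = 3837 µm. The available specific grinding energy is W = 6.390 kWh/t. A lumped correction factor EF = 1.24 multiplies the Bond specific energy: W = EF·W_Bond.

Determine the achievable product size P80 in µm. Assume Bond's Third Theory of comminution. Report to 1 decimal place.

W = 10 Wi (1/√P80 − 1/√F80)  [Bond]
W_Bond = W / EF = 6.390 / 1.24 = 5.1532 kWh/t
P80^(−½) = W_Bond/(10 Wi) + F80^(−½)
  = 5.1532/(10·15.7) + 1/√3837 = 0.032823 + 0.016144 = 0.048967
P80 = (1/0.048967)² = 20.4220² = 417.06 µm

P80 = 417.1 µm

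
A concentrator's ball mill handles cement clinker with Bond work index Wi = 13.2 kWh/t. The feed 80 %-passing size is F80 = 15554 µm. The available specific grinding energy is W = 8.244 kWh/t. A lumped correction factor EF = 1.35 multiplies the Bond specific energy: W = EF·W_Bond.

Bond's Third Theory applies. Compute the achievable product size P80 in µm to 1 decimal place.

P80 = 339.4 µm

W = 10 Wi (P80^-0.5 − F80^-0.5)
W_Bond = W / EF = 8.244 / 1.35 = 6.1067 kWh/t
P80^(−½) = W_Bond/(10 Wi) + F80^(−½)
  = 6.1067/(10·13.2) + 1/√15554 = 0.046263 + 0.008018 = 0.054281
P80 = (1/0.054281)² = 18.4227² = 339.40 µm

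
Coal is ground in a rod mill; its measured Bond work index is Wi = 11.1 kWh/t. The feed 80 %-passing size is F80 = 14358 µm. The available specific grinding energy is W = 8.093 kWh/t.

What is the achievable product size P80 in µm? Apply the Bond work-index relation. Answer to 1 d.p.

P80 = 151.5 µm

Bond: W = 10·Wi·(1/√P80 − 1/√F80)
P80^(−½) = W/(10 Wi) + F80^(−½)
  = 8.0930/(10·11.1) + 1/√14358 = 0.072910 + 0.008346 = 0.081255
P80 = (1/0.081255)² = 12.3069² = 151.46 µm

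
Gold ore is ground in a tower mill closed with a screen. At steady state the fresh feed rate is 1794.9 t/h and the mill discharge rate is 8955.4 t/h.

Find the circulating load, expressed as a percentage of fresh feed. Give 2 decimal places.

M = F + R at steady state, so:
R = M − F = 8955.4 − 1794.9 = 7160.5 t/h
CL = 100·R/F = 100·7160.5/1794.9 = 398.94 %

CL = 398.94 %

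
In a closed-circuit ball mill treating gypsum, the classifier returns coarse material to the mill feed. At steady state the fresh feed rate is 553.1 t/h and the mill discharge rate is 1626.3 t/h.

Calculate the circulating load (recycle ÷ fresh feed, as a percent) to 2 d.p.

Steady state: M = F + R.
R = M − F = 1626.3 − 553.1 = 1073.2 t/h
CL = 100·R/F = 100·1073.2/553.1 = 194.03 %

CL = 194.03 %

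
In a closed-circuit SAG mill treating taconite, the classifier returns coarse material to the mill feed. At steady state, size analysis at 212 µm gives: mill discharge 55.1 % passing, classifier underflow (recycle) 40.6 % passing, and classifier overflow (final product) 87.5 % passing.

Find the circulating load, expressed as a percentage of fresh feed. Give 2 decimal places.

CL = 223.45 %

Mass balance on the −212 µm fraction:
(1+r)d = ru + o → r = (o−d)/(d−u)
r = (87.5 − 55.1)/(55.1 − 40.6) = 32.4/14.5 = 2.2345
CL = 100·r = 223.45 %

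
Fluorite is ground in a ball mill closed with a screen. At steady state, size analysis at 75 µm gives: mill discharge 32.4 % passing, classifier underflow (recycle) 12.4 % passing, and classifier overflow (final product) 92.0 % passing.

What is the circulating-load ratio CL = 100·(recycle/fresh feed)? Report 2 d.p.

Two-product formula at 75 µm:
r = (o − d)/(d − u)
r = (92.0 − 32.4)/(32.4 − 12.4) = 59.6/20.0 = 2.9800
CL = 100·r = 298.00 %

CL = 298.00 %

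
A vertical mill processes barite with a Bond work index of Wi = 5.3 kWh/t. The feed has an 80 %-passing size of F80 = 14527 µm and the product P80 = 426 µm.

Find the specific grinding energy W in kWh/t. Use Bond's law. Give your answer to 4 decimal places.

W = 2.1281 kWh/t

Bond: W = 10·Wi·(1/√P80 − 1/√F80)
1/√426 = 0.048450;  1/√14527 = 0.008297
W = 10·5.3·(0.048450 − 0.008297) = 2.1281 kWh/t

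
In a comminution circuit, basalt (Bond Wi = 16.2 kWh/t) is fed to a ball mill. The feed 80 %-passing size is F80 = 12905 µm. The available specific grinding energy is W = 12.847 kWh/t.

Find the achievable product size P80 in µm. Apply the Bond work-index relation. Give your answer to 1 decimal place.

P80 = 128.8 µm

W = 10·Wi·[P80^(−½) − F80^(−½)]
⇒ 1/√P80 = W/(10 Wi) + 1/√F80
  = 12.8470/(10·16.2) + 1/√12905 = 0.079302 + 0.008803 = 0.088105
P80 = (1/0.088105)² = 11.3501² = 128.82 µm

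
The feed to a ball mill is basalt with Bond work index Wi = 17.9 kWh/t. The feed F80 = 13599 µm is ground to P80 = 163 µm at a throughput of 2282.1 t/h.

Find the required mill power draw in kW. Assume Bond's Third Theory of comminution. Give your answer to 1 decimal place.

W = 10·Wi·[P80^(−½) − F80^(−½)]
W = 10·17.9·(1/√163 − 1/√13599) = 10·17.9·(0.069751) = 12.4854 kWh/t
P = W·T = 12.4854·2282.1 = 28492.9 kW

P = 28492.9 kW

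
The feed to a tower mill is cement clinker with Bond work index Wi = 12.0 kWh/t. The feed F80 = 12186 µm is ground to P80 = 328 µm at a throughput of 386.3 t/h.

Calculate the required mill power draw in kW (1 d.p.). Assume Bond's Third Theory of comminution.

W_Bond = 10·Wi·(1/√P₈₀ − 1/√F₈₀)
W = 10·12.0·(1/√328 − 1/√12186) = 10·12.0·(0.046157) = 5.5388 kWh/t
P_mill = W·ṁ = 5.5388·386.3 = 2139.7 kW

P = 2139.7 kW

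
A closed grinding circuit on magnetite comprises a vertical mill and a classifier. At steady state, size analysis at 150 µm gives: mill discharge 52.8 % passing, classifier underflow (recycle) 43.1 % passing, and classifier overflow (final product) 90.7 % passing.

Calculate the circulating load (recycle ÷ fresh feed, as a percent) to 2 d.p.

Classifier node, passing 150 µm:
(1+r)·d = r·u + o ⇒ r = (o−d)/(d−u)
r = (90.7 − 52.8)/(52.8 − 43.1) = 37.9/9.7 = 3.9072
CL = 100·r = 390.72 %

CL = 390.72 %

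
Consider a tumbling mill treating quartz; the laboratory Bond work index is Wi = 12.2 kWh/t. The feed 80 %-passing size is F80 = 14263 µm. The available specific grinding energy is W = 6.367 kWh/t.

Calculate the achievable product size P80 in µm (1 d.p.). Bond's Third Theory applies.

W = 10 Wi / √P80 − 10 Wi / √F80
1/√P80 = 1/√F80 + W/(10·Wi)
  = 6.3670/(10·12.2) + 1/√14263 = 0.052189 + 0.008373 = 0.060562
P80 = (1/0.060562)² = 16.5121² = 272.65 µm

P80 = 272.6 µm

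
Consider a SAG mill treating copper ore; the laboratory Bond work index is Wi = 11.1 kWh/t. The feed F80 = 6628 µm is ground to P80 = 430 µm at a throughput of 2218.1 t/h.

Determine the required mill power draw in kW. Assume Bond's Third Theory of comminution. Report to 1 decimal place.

P = 8849.0 kW

W = 10 Wi / √P80 − 10 Wi / √F80
W = 10·11.1·(1/√430 − 1/√6628) = 10·11.1·(0.035941) = 3.9895 kWh/t
P = W·T = 3.9895·2218.1 = 8849.0 kW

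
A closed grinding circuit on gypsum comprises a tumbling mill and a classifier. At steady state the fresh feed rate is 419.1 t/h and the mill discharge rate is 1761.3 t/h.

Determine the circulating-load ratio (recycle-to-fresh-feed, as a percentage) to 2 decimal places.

CL = 320.26 %

Discharge = new feed + return, hence
R = M − F = 1761.3 − 419.1 = 1342.2 t/h
CL = 100·R/F = 100·1342.2/419.1 = 320.26 %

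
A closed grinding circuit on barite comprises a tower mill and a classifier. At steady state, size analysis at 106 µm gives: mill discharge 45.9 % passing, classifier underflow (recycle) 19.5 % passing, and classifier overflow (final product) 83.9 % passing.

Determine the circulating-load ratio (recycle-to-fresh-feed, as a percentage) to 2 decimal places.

Let r = R/F. Size balance at 106 µm:
(1+r)d = ru + o → r = (o−d)/(d−u)
r = (83.9 − 45.9)/(45.9 − 19.5) = 38.0/26.4 = 1.4394
CL = 100·r = 143.94 %

CL = 143.94 %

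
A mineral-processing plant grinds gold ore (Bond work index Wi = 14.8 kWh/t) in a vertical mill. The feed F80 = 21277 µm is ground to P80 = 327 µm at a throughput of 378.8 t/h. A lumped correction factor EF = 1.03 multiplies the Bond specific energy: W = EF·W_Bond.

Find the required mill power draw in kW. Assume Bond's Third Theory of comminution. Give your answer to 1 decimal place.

P = 2797.4 kW

W = 10 Wi (1/√P80 − 1/√F80)  [Bond]
W = 10·14.8·(1/√327 − 1/√21277) = 10·14.8·(0.048445) = 7.1698 kWh/t
W_actual = 1.03 × 7.1698 = 7.3849 kWh/t
Mill draw = 7.3849 × 378.8 = 2797.4 kW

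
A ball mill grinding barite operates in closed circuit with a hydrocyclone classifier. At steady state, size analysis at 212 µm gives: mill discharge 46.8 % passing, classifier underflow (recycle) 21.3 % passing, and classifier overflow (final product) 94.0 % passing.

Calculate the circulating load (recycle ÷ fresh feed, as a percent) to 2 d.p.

CL = 185.10 %

Classifier node, passing 212 µm:
d + r·d = r·u + o → r(d−u) = o−d
r = (94.0 − 46.8)/(46.8 − 21.3) = 47.2/25.5 = 1.8510
CL = 100·r = 185.10 %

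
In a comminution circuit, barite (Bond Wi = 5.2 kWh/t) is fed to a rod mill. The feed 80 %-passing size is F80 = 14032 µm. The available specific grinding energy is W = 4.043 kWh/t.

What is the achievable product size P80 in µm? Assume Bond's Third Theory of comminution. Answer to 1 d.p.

W = 10 Wi (P80^-0.5 − F80^-0.5)
P80^(−½) = W/(10 Wi) + F80^(−½)
  = 4.0430/(10·5.2) + 1/√14032 = 0.077750 + 0.008442 = 0.086192
P80 = (1/0.086192)² = 11.6020² = 134.61 µm

P80 = 134.6 µm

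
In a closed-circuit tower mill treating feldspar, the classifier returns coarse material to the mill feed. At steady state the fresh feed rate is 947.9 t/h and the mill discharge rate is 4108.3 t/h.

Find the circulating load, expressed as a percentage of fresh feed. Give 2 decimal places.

Discharge = new feed + return, hence
R = M − F = 4108.3 − 947.9 = 3160.4 t/h
CL = 100·R/F = 100·3160.4/947.9 = 333.41 %

CL = 333.41 %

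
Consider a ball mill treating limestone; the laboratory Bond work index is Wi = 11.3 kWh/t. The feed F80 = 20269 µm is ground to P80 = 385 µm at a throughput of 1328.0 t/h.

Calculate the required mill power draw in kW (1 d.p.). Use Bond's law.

P = 6593.9 kW

W = 10 Wi (P80^-0.5 − F80^-0.5)
W = 10·11.3·(1/√385 − 1/√20269) = 10·11.3·(0.043941) = 4.9653 kWh/t
P_mill = W·ṁ = 4.9653·1328.0 = 6593.9 kW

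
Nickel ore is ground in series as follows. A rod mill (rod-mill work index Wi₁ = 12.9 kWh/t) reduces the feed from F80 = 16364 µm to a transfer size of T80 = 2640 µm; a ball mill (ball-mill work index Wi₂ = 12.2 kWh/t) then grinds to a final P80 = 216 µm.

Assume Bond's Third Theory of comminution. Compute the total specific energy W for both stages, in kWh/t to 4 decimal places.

W = 10 Wi (1/√P80 − 1/√F80)  [Bond]
Stage 1 (16364→2640 µm, Wi₁=12.9): W₁ = 10·12.9·(0.019462 − 0.007817) = 1.5022 kWh/t
Stage 2 (2640→216 µm, Wi₂=12.2): W₂ = 10·12.2·(0.068041 − 0.019462) = 5.9266 kWh/t
W = W₁ + W₂ = 1.5022 + 5.9266 = 7.4289 kWh/t

W = 7.4289 kWh/t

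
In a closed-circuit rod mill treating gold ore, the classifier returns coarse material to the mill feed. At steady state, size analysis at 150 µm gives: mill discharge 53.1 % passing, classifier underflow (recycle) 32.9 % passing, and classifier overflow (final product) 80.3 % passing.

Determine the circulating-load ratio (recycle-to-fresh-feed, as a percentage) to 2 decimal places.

CL = 134.65 %

Mass balance on the −150 µm fraction:
d + r·d = r·u + o → r(d−u) = o−d
r = (80.3 − 53.1)/(53.1 − 32.9) = 27.2/20.2 = 1.3465
CL = 100·r = 134.65 %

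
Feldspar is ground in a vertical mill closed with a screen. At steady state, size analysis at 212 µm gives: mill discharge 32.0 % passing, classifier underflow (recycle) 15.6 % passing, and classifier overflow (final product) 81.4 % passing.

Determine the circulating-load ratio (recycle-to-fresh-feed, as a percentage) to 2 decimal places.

CL = 301.22 %

Two-product formula at 212 µm:
r = (o − d)/(d − u)
r = (81.4 − 32.0)/(32.0 − 15.6) = 49.4/16.4 = 3.0122
CL = 100·r = 301.22 %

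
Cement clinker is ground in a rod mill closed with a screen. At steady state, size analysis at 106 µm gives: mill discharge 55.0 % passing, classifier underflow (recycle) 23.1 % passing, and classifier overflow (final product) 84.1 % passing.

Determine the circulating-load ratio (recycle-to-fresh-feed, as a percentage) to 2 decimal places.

CL = 91.22 %

Two-product formula at 106 µm:
(1+r)d = ru + o → r = (o−d)/(d−u)
r = (84.1 − 55.0)/(55.0 − 23.1) = 29.1/31.9 = 0.9122
CL = 100·r = 91.22 %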